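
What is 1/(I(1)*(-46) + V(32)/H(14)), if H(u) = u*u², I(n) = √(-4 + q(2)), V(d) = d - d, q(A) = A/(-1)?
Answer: I*√6/276 ≈ 0.008875*I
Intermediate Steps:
q(A) = -A (q(A) = A*(-1) = -A)
V(d) = 0
I(n) = I*√6 (I(n) = √(-4 - 1*2) = √(-4 - 2) = √(-6) = I*√6)
H(u) = u³
1/(I(1)*(-46) + V(32)/H(14)) = 1/((I*√6)*(-46) + 0/(14³)) = 1/(-46*I*√6 + 0/2744) = 1/(-46*I*√6 + 0*(1/2744)) = 1/(-46*I*√6 + 0) = 1/(-46*I*√6) = I*√6/276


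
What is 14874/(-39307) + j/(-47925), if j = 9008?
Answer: -1066913906/1883787975 ≈ -0.56637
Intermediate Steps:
14874/(-39307) + j/(-47925) = 14874/(-39307) + 9008/(-47925) = 14874*(-1/39307) + 9008*(-1/47925) = -14874/39307 - 9008/47925 = -1066913906/1883787975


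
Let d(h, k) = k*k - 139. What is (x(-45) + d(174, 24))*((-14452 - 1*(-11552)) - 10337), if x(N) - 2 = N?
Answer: -5215378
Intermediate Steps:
x(N) = 2 + N
d(h, k) = -139 + k**2 (d(h, k) = k**2 - 139 = -139 + k**2)
(x(-45) + d(174, 24))*((-14452 - 1*(-11552)) - 10337) = ((2 - 45) + (-139 + 24**2))*((-14452 - 1*(-11552)) - 10337) = (-43 + (-139 + 576))*((-14452 + 11552) - 10337) = (-43 + 437)*(-2900 - 10337) = 394*(-13237) = -5215378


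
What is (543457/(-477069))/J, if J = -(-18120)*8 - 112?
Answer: -543457/69102490512 ≈ -7.8645e-6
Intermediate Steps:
J = 144848 (J = -453*(-320) - 112 = 144960 - 112 = 144848)
(543457/(-477069))/J = (543457/(-477069))/144848 = (543457*(-1/477069))*(1/144848) = -543457/477069*1/144848 = -543457/69102490512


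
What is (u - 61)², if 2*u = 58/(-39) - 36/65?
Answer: 146264836/38025 ≈ 3846.5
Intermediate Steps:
u = -199/195 (u = (58/(-39) - 36/65)/2 = (58*(-1/39) - 36*1/65)/2 = (-58/39 - 36/65)/2 = (½)*(-398/195) = -199/195 ≈ -1.0205)
(u - 61)² = (-199/195 - 61)² = (-12094/195)² = 146264836/38025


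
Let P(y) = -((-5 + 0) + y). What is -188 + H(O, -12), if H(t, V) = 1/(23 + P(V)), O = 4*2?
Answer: -7519/40 ≈ -187.98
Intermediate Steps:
O = 8
P(y) = 5 - y (P(y) = -(-5 + y) = 5 - y)
H(t, V) = 1/(28 - V) (H(t, V) = 1/(23 + (5 - V)) = 1/(28 - V))
-188 + H(O, -12) = -188 - 1/(-28 - 12) = -188 - 1/(-40) = -188 - 1*(-1/40) = -188 + 1/40 = -7519/40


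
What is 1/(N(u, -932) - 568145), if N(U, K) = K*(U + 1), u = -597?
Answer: -1/12673 ≈ -7.8908e-5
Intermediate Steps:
N(U, K) = K*(1 + U)
1/(N(u, -932) - 568145) = 1/(-932*(1 - 597) - 568145) = 1/(-932*(-596) - 568145) = 1/(555472 - 568145) = 1/(-12673) = -1/12673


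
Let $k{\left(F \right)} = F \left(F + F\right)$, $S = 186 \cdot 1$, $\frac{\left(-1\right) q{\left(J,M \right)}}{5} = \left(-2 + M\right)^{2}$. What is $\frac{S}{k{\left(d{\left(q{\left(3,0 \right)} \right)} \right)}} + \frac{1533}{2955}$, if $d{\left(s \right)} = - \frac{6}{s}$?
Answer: $\frac{3055033}{2955} \approx 1033.9$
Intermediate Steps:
$q{\left(J,M \right)} = - 5 \left(-2 + M\right)^{2}$
$S = 186$
$k{\left(F \right)} = 2 F^{2}$ ($k{\left(F \right)} = F 2 F = 2 F^{2}$)
$\frac{S}{k{\left(d{\left(q{\left(3,0 \right)} \right)} \right)}} + \frac{1533}{2955} = \frac{186}{2 \left(- \frac{6}{\left(-5\right) \left(-2 + 0\right)^{2}}\right)^{2}} + \frac{1533}{2955} = \frac{186}{2 \left(- \frac{6}{\left(-5\right) \left(-2\right)^{2}}\right)^{2}} + 1533 \cdot \frac{1}{2955} = \frac{186}{2 \left(- \frac{6}{\left(-5\right) 4}\right)^{2}} + \frac{511}{985} = \frac{186}{2 \left(- \frac{6}{-20}\right)^{2}} + \frac{511}{985} = \frac{186}{2 \left(\left(-6\right) \left(- \frac{1}{20}\right)\right)^{2}} + \frac{511}{985} = \frac{186}{2 \left(\frac{3}{10}\right)^{2}} + \frac{511}{985} = \frac{186}{2 \cdot \frac{9}{100}} + \frac{511}{985} = \frac{186}{\frac{9}{50}} + \frac{511}{985} = 186 \cdot \frac{50}{9} + \frac{511}{985} = \frac{3100}{3} + \frac{511}{985} = \frac{3055033}{2955}$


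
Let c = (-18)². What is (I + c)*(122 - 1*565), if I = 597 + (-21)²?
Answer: -603366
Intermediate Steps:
I = 1038 (I = 597 + 441 = 1038)
c = 324
(I + c)*(122 - 1*565) = (1038 + 324)*(122 - 1*565) = 1362*(122 - 565) = 1362*(-443) = -603366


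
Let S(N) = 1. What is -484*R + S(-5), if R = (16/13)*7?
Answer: -54195/13 ≈ -4168.8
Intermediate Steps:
R = 112/13 (R = (16*(1/13))*7 = (16/13)*7 = 112/13 ≈ 8.6154)
-484*R + S(-5) = -484*112/13 + 1 = -54208/13 + 1 = -54195/13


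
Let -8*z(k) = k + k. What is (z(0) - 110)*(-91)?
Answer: 10010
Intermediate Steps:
z(k) = -k/4 (z(k) = -(k + k)/8 = -k/4)
(z(0) - 110)*(-91) = (-1/4*0 - 110)*(-91) = (0 - 110)*(-91) = -110*(-91) = 10010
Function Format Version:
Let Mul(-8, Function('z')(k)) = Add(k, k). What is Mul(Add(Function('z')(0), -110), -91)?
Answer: 10010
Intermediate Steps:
Function('z')(k) = Mul(Rational(-1, 4), k) (Function('z')(k) = Mul(Rational(-1, 8), Add(k, k)) = Mul(Rational(-1, 8), Mul(2, k)) = Mul(Rational(-1, 4), k))
Mul(Add(Function('z')(0), -110), -91) = Mul(Add(Mul(Rational(-1, 4), 0), -110), -91) = Mul(Add(0, -110), -91) = Mul(-110, -91) = 10010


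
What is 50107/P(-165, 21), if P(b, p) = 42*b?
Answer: -50107/6930 ≈ -7.2304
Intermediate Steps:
50107/P(-165, 21) = 50107/((42*(-165))) = 50107/(-6930) = 50107*(-1/6930) = -50107/6930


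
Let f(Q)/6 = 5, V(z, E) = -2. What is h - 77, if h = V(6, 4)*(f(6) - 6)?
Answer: -125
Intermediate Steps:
f(Q) = 30 (f(Q) = 6*5 = 30)
h = -48 (h = -2*(30 - 6) = -2*24 = -48)
h - 77 = -48 - 77 = -125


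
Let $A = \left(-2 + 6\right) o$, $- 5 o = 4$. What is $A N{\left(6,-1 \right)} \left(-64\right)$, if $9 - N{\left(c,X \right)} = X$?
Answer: $2048$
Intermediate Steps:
$o = - \frac{4}{5}$ ($o = \left(- \frac{1}{5}\right) 4 = - \frac{4}{5} \approx -0.8$)
$N{\left(c,X \right)} = 9 - X$
$A = - \frac{16}{5}$ ($A = \left(-2 + 6\right) \left(- \frac{4}{5}\right) = 4 \left(- \frac{4}{5}\right) = - \frac{16}{5} \approx -3.2$)
$A N{\left(6,-1 \right)} \left(-64\right) = - \frac{16 \left(9 - -1\right)}{5} \left(-64\right) = - \frac{16 \left(9 + 1\right)}{5} \left(-64\right) = \left(- \frac{16}{5}\right) 10 \left(-64\right) = \left(-32\right) \left(-64\right) = 2048$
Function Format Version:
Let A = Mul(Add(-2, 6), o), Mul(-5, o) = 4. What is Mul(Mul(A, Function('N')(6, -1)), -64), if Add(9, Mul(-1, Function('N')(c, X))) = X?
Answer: 2048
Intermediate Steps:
o = Rational(-4, 5) (o = Mul(Rational(-1, 5), 4) = Rational(-4, 5) ≈ -0.80000)
Function('N')(c, X) = Add(9, Mul(-1, X))
A = Rational(-16, 5) (A = Mul(Add(-2, 6), Rational(-4, 5)) = Mul(4, Rational(-4, 5)) = Rational(-16, 5) ≈ -3.2000)
Mul(Mul(A, Function('N')(6, -1)), -64) = Mul(Mul(Rational(-16, 5), Add(9, Mul(-1, -1))), -64) = Mul(Mul(Rational(-16, 5), Add(9, 1)), -64) = Mul(Mul(Rational(-16, 5), 10), -64) = Mul(-32, -64) = 2048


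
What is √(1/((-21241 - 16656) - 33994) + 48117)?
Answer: √248683855174186/71891 ≈ 219.36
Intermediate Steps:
√(1/((-21241 - 16656) - 33994) + 48117) = √(1/(-37897 - 33994) + 48117) = √(1/(-71891) + 48117) = √(-1/71891 + 48117) = √(3459179246/71891) = √248683855174186/71891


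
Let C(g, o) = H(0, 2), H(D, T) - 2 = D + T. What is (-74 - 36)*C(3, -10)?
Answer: -440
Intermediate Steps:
H(D, T) = 2 + D + T (H(D, T) = 2 + (D + T) = 2 + D + T)
C(g, o) = 4 (C(g, o) = 2 + 0 + 2 = 4)
(-74 - 36)*C(3, -10) = (-74 - 36)*4 = -110*4 = -440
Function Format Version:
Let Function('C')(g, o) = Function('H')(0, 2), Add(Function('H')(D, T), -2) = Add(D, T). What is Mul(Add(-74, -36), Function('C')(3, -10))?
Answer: -440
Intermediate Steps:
Function('H')(D, T) = Add(2, D, T) (Function('H')(D, T) = Add(2, Add(D, T)) = Add(2, D, T))
Function('C')(g, o) = 4 (Function('C')(g, o) = Add(2, 0, 2) = 4)
Mul(Add(-74, -36), Function('C')(3, -10)) = Mul(Add(-74, -36), 4) = Mul(-110, 4) = -440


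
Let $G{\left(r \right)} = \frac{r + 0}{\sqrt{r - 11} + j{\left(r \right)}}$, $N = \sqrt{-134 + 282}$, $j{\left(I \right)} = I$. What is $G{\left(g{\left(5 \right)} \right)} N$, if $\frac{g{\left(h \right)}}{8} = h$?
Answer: $- \frac{80 \sqrt{1073}}{1571} + \frac{3200 \sqrt{37}}{1571} \approx 10.722$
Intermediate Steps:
$g{\left(h \right)} = 8 h$
$N = 2 \sqrt{37}$ ($N = \sqrt{148} = 2 \sqrt{37} \approx 12.166$)
$G{\left(r \right)} = \frac{r}{r + \sqrt{-11 + r}}$ ($G{\left(r \right)} = \frac{r + 0}{\sqrt{r - 11} + r} = \frac{r}{\sqrt{-11 + r} + r} = \frac{r}{r + \sqrt{-11 + r}}$)
$G{\left(g{\left(5 \right)} \right)} N = \frac{8 \cdot 5}{8 \cdot 5 + \sqrt{-11 + 8 \cdot 5}} \cdot 2 \sqrt{37} = \frac{40}{40 + \sqrt{-11 + 40}} \cdot 2 \sqrt{37} = \frac{40}{40 + \sqrt{29}} \cdot 2 \sqrt{37} = \frac{80 \sqrt{37}}{40 + \sqrt{29}}$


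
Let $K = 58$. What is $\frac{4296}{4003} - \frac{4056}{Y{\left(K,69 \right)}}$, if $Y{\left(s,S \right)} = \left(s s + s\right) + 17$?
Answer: $- \frac{1462224}{13766317} \approx -0.10622$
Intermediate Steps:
$Y{\left(s,S \right)} = 17 + s + s^{2}$ ($Y{\left(s,S \right)} = \left(s^{2} + s\right) + 17 = \left(s + s^{2}\right) + 17 = 17 + s + s^{2}$)
$\frac{4296}{4003} - \frac{4056}{Y{\left(K,69 \right)}} = \frac{4296}{4003} - \frac{4056}{17 + 58 + 58^{2}} = 4296 \cdot \frac{1}{4003} - \frac{4056}{17 + 58 + 3364} = \frac{4296}{4003} - \frac{4056}{3439} = - \frac{1462224}{13766317}$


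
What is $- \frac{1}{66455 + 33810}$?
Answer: $- \frac{1}{100265} \approx -9.9736 \cdot 10^{-6}$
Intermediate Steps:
$- \frac{1}{66455 + 33810} = - \frac{1}{100265}$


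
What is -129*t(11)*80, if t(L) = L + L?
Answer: -227040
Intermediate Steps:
t(L) = 2*L
-129*t(11)*80 = -258*11*80 = -129*22*80 = -2838*80 = -227040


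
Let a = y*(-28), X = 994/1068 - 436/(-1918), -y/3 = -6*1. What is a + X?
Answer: -257508389/512106 ≈ -502.84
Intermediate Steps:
y = 18 (y = -(-18) = -3*(-6) = 18)
X = 593035/512106 (X = 994*(1/1068) - 436*(-1/1918) = 497/534 + 218/959 = 593035/512106 ≈ 1.1580)
a = -504 (a = 18*(-28) = -504)
a + X = -504 + 593035/512106 = -257508389/512106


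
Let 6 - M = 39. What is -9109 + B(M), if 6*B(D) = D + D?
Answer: -9120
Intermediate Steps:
M = -33 (M = 6 - 1*39 = 6 - 39 = -33)
B(D) = D/3 (B(D) = (D + D)/6 = (2*D)/6 = D/3)
-9109 + B(M) = -9109 + (⅓)*(-33) = -9109 - 11 = -9120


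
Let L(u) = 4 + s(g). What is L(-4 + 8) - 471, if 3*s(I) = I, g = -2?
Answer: -1403/3 ≈ -467.67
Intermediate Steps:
s(I) = I/3
L(u) = 10/3 (L(u) = 4 + (⅓)*(-2) = 4 - ⅔ = 10/3)
L(-4 + 8) - 471 = 10/3 - 471 = -1403/3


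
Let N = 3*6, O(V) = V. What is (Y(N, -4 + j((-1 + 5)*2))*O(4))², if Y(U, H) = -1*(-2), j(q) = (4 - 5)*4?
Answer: 64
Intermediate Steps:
N = 18
j(q) = -4 (j(q) = -1*4 = -4)
Y(U, H) = 2
(Y(N, -4 + j((-1 + 5)*2))*O(4))² = (2*4)² = 8² = 64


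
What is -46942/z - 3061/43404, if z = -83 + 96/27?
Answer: 18335046497/31033860 ≈ 590.81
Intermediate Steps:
z = -715/9 (z = -83 + 96*(1/27) = -83 + 32/9 = -715/9 ≈ -79.444)
-46942/z - 3061/43404 = -46942/(-715/9) - 3061/43404 = -46942*(-9/715) - 3061*1/43404 = 422478/715 - 3061/43404 = 18335046497/31033860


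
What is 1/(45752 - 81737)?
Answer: -1/35985 ≈ -2.7789e-5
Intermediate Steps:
1/(45752 - 81737) = 1/(-35985) = -1/35985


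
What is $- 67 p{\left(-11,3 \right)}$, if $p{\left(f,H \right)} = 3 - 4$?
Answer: $67$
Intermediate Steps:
$p{\left(f,H \right)} = -1$ ($p{\left(f,H \right)} = 3 - 4 = -1$)
$- 67 p{\left(-11,3 \right)} = \left(-67\right) \left(-1\right) = 67$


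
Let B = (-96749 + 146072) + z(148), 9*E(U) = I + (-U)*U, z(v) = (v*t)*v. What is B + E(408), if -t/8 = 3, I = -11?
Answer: -4453832/9 ≈ -4.9487e+5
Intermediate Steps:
t = -24 (t = -8*3 = -24)
z(v) = -24*v**2 (z(v) = (v*(-24))*v = (-24*v)*v = -24*v**2)
E(U) = -11/9 - U**2/9 (E(U) = (-11 + (-U)*U)/9 = (-11 - U**2)/9 = -11/9 - U**2/9)
B = -476373 (B = (-96749 + 146072) - 24*148**2 = 49323 - 24*21904 = 49323 - 525696 = -476373)
B + E(408) = -476373 + (-11/9 - 1/9*408**2) = -476373 + (-11/9 - 1/9*166464) = -476373 + (-11/9 - 18496) = -476373 - 166475/9 = -4453832/9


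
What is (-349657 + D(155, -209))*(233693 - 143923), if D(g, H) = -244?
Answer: -31410612770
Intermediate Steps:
(-349657 + D(155, -209))*(233693 - 143923) = (-349657 - 244)*(233693 - 143923) = -349901*89770 = -31410612770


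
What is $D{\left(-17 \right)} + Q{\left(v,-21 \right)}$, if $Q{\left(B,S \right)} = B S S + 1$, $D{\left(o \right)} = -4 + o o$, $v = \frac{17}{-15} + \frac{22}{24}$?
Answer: $\frac{3809}{20} \approx 190.45$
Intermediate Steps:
$v = - \frac{13}{60}$ ($v = 17 \left(- \frac{1}{15}\right) + 22 \cdot \frac{1}{24} = - \frac{17}{15} + \frac{11}{12} = - \frac{13}{60} \approx -0.21667$)
$D{\left(o \right)} = -4 + o^{2}$
$Q{\left(B,S \right)} = 1 + B S^{2}$ ($Q{\left(B,S \right)} = B S^{2} + 1 = 1 + B S^{2}$)
$D{\left(-17 \right)} + Q{\left(v,-21 \right)} = \left(-4 + \left(-17\right)^{2}\right) + \left(1 - \frac{13 \left(-21\right)^{2}}{60}\right) = \left(-4 + 289\right) + \left(1 - \frac{1911}{20}\right) = 285 + \left(1 - \frac{1911}{20}\right) = 285 - \frac{1891}{20} = \frac{3809}{20}$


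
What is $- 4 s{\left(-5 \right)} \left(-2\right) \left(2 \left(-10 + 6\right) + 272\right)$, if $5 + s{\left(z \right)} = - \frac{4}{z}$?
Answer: $- \frac{44352}{5} \approx -8870.4$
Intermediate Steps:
$s{\left(z \right)} = -5 - \frac{4}{z}$
$- 4 s{\left(-5 \right)} \left(-2\right) \left(2 \left(-10 + 6\right) + 272\right) = - 4 \left(-5 - \frac{4}{-5}\right) \left(-2\right) \left(2 \left(-10 + 6\right) + 272\right) = - 4 \left(-5 - - \frac{4}{5}\right) \left(-2\right) \left(2 \left(-4\right) + 272\right) = - 4 \left(-5 + \frac{4}{5}\right) \left(-2\right) \left(-8 + 272\right) = \left(-4\right) \left(- \frac{21}{5}\right) \left(-2\right) 264 = \frac{84}{5} \left(-2\right) 264 = \left(- \frac{168}{5}\right) 264 = - \frac{44352}{5}$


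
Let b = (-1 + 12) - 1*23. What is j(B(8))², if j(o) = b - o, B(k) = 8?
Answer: 400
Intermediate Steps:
b = -12 (b = 11 - 23 = -12)
j(o) = -12 - o
j(B(8))² = (-12 - 1*8)² = (-12 - 8)² = (-20)² = 400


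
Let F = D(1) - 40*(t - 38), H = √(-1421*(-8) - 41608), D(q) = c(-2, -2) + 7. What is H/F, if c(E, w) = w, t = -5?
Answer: 4*I*√210/575 ≈ 0.10081*I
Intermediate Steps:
D(q) = 5 (D(q) = -2 + 7 = 5)
H = 12*I*√210 (H = √(11368 - 41608) = √(-30240) = 12*I*√210 ≈ 173.9*I)
F = 1725 (F = 5 - 40*(-5 - 38) = 5 - 40*(-43) = 5 + 1720 = 1725)
H/F = (12*I*√210)/1725 = (12*I*√210)*(1/1725) = 4*I*√210/575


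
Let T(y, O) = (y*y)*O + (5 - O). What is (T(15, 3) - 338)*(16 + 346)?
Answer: 122718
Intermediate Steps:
T(y, O) = 5 - O + O*y² (T(y, O) = y²*O + (5 - O) = O*y² + (5 - O) = 5 - O + O*y²)
(T(15, 3) - 338)*(16 + 346) = ((5 - 1*3 + 3*15²) - 338)*(16 + 346) = ((5 - 3 + 3*225) - 338)*362 = ((5 - 3 + 675) - 338)*362 = (677 - 338)*362 = 339*362 = 122718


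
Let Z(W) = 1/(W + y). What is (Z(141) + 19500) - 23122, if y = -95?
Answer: -166611/46 ≈ -3622.0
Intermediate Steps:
Z(W) = 1/(-95 + W) (Z(W) = 1/(W - 95) = 1/(-95 + W))
(Z(141) + 19500) - 23122 = (1/(-95 + 141) + 19500) - 23122 = (1/46 + 19500) - 23122 = 897001/46 - 23122 = -166611/46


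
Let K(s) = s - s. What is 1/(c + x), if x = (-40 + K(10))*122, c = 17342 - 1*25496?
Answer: -1/13034 ≈ -7.6722e-5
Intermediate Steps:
K(s) = 0
c = -8154 (c = 17342 - 25496 = -8154)
x = -4880 (x = (-40 + 0)*122 = -40*122 = -4880)
1/(c + x) = 1/(-8154 - 4880) = 1/(-13034) = -1/13034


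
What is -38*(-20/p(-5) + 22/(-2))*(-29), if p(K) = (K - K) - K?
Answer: -16530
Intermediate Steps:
p(K) = -K (p(K) = 0 - K = -K)
-38*(-20/p(-5) + 22/(-2))*(-29) = -38*(-20/((-1*(-5))) + 22/(-2))*(-29) = -38*(-20/5 + 22*(-1/2))*(-29) = -38*(-20*1/5 - 11)*(-29) = -38*(-4 - 11)*(-29) = -38*(-15)*(-29) = 570*(-29) = -16530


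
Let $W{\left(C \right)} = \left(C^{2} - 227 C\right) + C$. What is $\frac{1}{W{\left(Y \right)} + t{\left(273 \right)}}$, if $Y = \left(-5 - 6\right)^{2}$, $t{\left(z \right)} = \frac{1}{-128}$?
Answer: $- \frac{128}{1626241} \approx -7.8709 \cdot 10^{-5}$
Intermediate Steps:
$t{\left(z \right)} = - \frac{1}{128}$
$Y = 121$ ($Y = \left(-11\right)^{2} = 121$)
$W{\left(C \right)} = C^{2} - 226 C$
$\frac{1}{W{\left(Y \right)} + t{\left(273 \right)}} = \frac{1}{121 \left(-226 + 121\right) - \frac{1}{128}} = \frac{1}{121 \left(-105\right) - \frac{1}{128}} = \frac{1}{-12705 - \frac{1}{128}} = \frac{1}{- \frac{1626241}{128}} = - \frac{128}{1626241}$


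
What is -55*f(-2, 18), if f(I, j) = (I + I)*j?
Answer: 3960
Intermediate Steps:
f(I, j) = 2*I*j (f(I, j) = (2*I)*j = 2*I*j)
-55*f(-2, 18) = -110*(-2)*18 = -55*(-72) = 3960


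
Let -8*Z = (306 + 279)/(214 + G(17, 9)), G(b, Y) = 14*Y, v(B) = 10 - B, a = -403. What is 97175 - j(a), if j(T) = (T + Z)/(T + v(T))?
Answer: 528851349/5440 ≈ 97215.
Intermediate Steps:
Z = -117/544 (Z = -(306 + 279)/(8*(214 + 14*9)) = -585/(8*(214 + 126)) = -585/(8*340) = -⅛*117/68 = -117/544 ≈ -0.21507)
j(T) = -117/5440 + T/10 (j(T) = (T - 117/544)/(T + (10 - T)) = (-117/544 + T)/10 = (-117/544 + T)*(⅒) = -117/5440 + T/10)
97175 - j(a) = 97175 - (-117/5440 + (⅒)*(-403)) = 97175 - (-117/5440 - 403/10) = 97175 - 1*(-219349/5440) = 97175 + 219349/5440 = 528851349/5440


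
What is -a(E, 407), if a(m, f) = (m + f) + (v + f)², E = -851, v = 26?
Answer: -187045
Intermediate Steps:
a(m, f) = f + m + (26 + f)² (a(m, f) = (m + f) + (26 + f)² = (f + m) + (26 + f)² = f + m + (26 + f)²)
-a(E, 407) = -(407 - 851 + (26 + 407)²) = -(407 - 851 + 433²) = -(407 - 851 + 187489) = -1*187045 = -187045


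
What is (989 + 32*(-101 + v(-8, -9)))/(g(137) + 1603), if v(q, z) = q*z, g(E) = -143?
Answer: 61/1460 ≈ 0.041781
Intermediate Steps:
(989 + 32*(-101 + v(-8, -9)))/(g(137) + 1603) = (989 + 32*(-101 - 8*(-9)))/(-143 + 1603) = (989 + 32*(-101 + 72))/1460 = (989 + 32*(-29))*(1/1460) = (989 - 928)*(1/1460) = 61*(1/1460) = 61/1460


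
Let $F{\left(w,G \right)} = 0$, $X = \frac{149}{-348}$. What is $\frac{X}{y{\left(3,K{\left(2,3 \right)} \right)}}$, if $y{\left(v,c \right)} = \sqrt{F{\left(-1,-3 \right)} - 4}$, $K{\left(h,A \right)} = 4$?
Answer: $\frac{149 i}{696} \approx 0.21408 i$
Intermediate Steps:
$X = - \frac{149}{348}$ ($X = 149 \left(- \frac{1}{348}\right) = - \frac{149}{348} \approx -0.42816$)
$y{\left(v,c \right)} = 2 i$ ($y{\left(v,c \right)} = \sqrt{0 - 4} = \sqrt{-4} = 2 i$)
$\frac{X}{y{\left(3,K{\left(2,3 \right)} \right)}} = \frac{1}{2 i} \left(- \frac{149}{348}\right) = - \frac{i}{2} \left(- \frac{149}{348}\right) = \frac{149 i}{696}$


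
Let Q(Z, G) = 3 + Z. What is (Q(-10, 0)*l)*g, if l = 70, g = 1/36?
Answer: -245/18 ≈ -13.611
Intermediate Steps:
g = 1/36 ≈ 0.027778
(Q(-10, 0)*l)*g = ((3 - 10)*70)*(1/36) = -7*70*(1/36) = -490*1/36 = -245/18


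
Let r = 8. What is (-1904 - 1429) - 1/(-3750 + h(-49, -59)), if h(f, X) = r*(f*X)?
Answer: -64586875/19378 ≈ -3333.0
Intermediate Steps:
h(f, X) = 8*X*f (h(f, X) = 8*(f*X) = 8*(X*f) = 8*X*f)
(-1904 - 1429) - 1/(-3750 + h(-49, -59)) = (-1904 - 1429) - 1/(-3750 + 8*(-59)*(-49)) = -3333 - 1/(-3750 + 23128) = -3333 - 1/19378 = -64586875/19378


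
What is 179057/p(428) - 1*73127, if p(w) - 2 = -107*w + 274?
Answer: -3328920097/45520 ≈ -73131.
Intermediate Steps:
p(w) = 276 - 107*w (p(w) = 2 + (-107*w + 274) = 2 + (274 - 107*w) = 276 - 107*w)
179057/p(428) - 1*73127 = 179057/(276 - 107*428) - 1*73127 = 179057/(276 - 45796) - 73127 = 179057/(-45520) - 73127 = 179057*(-1/45520) - 73127 = -179057/45520 - 73127 = -3328920097/45520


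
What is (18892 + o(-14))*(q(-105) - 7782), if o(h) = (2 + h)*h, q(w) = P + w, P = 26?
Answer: -149830660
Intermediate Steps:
q(w) = 26 + w
o(h) = h*(2 + h)
(18892 + o(-14))*(q(-105) - 7782) = (18892 - 14*(2 - 14))*((26 - 105) - 7782) = (18892 - 14*(-12))*(-79 - 7782) = (18892 + 168)*(-7861) = 19060*(-7861) = -149830660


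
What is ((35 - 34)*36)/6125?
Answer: 36/6125 ≈ 0.0058776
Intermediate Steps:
((35 - 34)*36)/6125 = (1*36)*(1/6125) = 36*(1/6125) = 36/6125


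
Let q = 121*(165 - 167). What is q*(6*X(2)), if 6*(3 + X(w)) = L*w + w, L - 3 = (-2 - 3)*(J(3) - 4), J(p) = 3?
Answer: 0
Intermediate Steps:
L = 8 (L = 3 + (-2 - 3)*(3 - 4) = 3 - 5*(-1) = 3 + 5 = 8)
q = -242 (q = 121*(-2) = -242)
X(w) = -3 + 3*w/2 (X(w) = -3 + (8*w + w)/6 = -3 + (9*w)/6 = -3 + 3*w/2)
q*(6*X(2)) = -1452*(-3 + (3/2)*2) = -1452*(-3 + 3) = -1452*0 = -242*0 = 0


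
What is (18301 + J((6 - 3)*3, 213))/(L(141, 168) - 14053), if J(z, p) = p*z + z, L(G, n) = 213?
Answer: -20227/13840 ≈ -1.4615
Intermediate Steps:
J(z, p) = z + p*z
(18301 + J((6 - 3)*3, 213))/(L(141, 168) - 14053) = (18301 + ((6 - 3)*3)*(1 + 213))/(213 - 14053) = (18301 + (3*3)*214)/(-13840) = (18301 + 9*214)*(-1/13840) = (18301 + 1926)*(-1/13840) = 20227*(-1/13840) = -20227/13840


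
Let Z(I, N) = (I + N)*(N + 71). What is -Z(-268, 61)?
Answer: 27324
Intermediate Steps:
Z(I, N) = (71 + N)*(I + N) (Z(I, N) = (I + N)*(71 + N) = (71 + N)*(I + N))
-Z(-268, 61) = -(61² + 71*(-268) + 71*61 - 268*61) = -(3721 - 19028 + 4331 - 16348) = -1*(-27324) = 27324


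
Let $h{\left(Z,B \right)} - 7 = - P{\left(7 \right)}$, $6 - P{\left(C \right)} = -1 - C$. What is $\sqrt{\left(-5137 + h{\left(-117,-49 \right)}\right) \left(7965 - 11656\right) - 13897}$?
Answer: $\sqrt{18972607} \approx 4355.8$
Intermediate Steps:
$P{\left(C \right)} = 7 + C$ ($P{\left(C \right)} = 6 - \left(-1 - C\right) = 6 + \left(1 + C\right) = 7 + C$)
$h{\left(Z,B \right)} = -7$ ($h{\left(Z,B \right)} = 7 - \left(7 + 7\right) = 7 - 14 = -7$)
$\sqrt{\left(-5137 + h{\left(-117,-49 \right)}\right) \left(7965 - 11656\right) - 13897} = \sqrt{\left(-5137 - 7\right) \left(7965 - 11656\right) - 13897} = \sqrt{\left(-5144\right) \left(-3691\right) - 13897} = \sqrt{18986504 - 13897} = \sqrt{18972607}$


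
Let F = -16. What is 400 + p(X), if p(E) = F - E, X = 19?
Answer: 365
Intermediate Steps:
p(E) = -16 - E
400 + p(X) = 400 + (-16 - 1*19) = 400 + (-16 - 19) = 400 - 35 = 365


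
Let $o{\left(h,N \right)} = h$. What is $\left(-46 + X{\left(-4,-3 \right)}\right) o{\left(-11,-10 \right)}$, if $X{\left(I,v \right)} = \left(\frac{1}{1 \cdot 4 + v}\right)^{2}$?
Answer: $495$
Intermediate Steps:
$X{\left(I,v \right)} = \frac{1}{\left(4 + v\right)^{2}}$ ($X{\left(I,v \right)} = \left(\frac{1}{4 + v}\right)^{2} = \frac{1}{\left(4 + v\right)^{2}}$)
$\left(-46 + X{\left(-4,-3 \right)}\right) o{\left(-11,-10 \right)} = \left(-46 + \frac{1}{\left(4 - 3\right)^{2}}\right) \left(-11\right) = \left(-46 + 1^{-2}\right) \left(-11\right) = \left(-46 + 1\right) \left(-11\right) = \left(-45\right) \left(-11\right) = 495$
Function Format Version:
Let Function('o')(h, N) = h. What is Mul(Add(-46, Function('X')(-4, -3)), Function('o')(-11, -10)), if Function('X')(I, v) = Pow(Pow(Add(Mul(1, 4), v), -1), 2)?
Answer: 495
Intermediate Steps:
Function('X')(I, v) = Pow(Add(4, v), -2) (Function('X')(I, v) = Pow(Pow(Add(4, v), -1), 2) = Pow(Add(4, v), -2))
Mul(Add(-46, Function('X')(-4, -3)), Function('o')(-11, -10)) = Mul(Add(-46, Pow(Add(4, -3), -2)), -11) = Mul(Add(-46, Pow(1, -2)), -11) = Mul(Add(-46, 1), -11) = Mul(-45, -11) = 495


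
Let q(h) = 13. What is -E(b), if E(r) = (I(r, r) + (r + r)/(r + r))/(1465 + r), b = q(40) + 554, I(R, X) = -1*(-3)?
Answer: -1/508 ≈ -0.0019685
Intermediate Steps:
I(R, X) = 3
b = 567 (b = 13 + 554 = 567)
E(r) = 4/(1465 + r) (E(r) = (3 + (r + r)/(r + r))/(1465 + r) = (3 + (2*r)/((2*r)))/(1465 + r) = (3 + (2*r)*(1/(2*r)))/(1465 + r) = (3 + 1)/(1465 + r) = 4/(1465 + r))
-E(b) = -4/(1465 + 567) = -4/2032 = -1*1/508 = -1/508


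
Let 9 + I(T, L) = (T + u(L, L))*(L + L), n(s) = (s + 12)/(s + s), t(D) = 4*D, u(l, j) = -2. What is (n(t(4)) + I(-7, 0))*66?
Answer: -2145/4 ≈ -536.25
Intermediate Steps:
n(s) = (12 + s)/(2*s) (n(s) = (12 + s)/((2*s)) = (12 + s)*(1/(2*s)) = (12 + s)/(2*s))
I(T, L) = -9 + 2*L*(-2 + T) (I(T, L) = -9 + (T - 2)*(L + L) = -9 + (-2 + T)*(2*L) = -9 + 2*L*(-2 + T))
(n(t(4)) + I(-7, 0))*66 = ((12 + 4*4)/(2*((4*4))) + (-9 - 4*0 + 2*0*(-7)))*66 = ((½)*(12 + 16)/16 + (-9 + 0 + 0))*66 = ((½)*(1/16)*28 - 9)*66 = (7/8 - 9)*66 = -65/8*66 = -2145/4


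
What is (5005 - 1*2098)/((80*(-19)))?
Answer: -153/80 ≈ -1.9125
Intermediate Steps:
(5005 - 1*2098)/((80*(-19))) = (5005 - 2098)/(-1520) = 2907*(-1/1520) = -153/80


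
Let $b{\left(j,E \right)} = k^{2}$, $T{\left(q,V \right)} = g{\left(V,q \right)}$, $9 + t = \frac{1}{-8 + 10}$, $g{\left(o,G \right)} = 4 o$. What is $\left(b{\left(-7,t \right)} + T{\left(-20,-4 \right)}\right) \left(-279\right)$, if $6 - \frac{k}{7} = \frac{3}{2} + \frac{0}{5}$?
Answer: $- \frac{1089495}{4} \approx -2.7237 \cdot 10^{5}$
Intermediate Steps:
$k = \frac{63}{2}$ ($k = 42 - 7 \left(\frac{3}{2} + \frac{0}{5}\right) = 42 - 7 \left(3 \cdot \frac{1}{2} + 0 \cdot \frac{1}{5}\right) = 42 - 7 \left(\frac{3}{2} + 0\right) = 42 - \frac{21}{2} = \frac{63}{2} \approx 31.5$)
$t = - \frac{17}{2}$ ($t = -9 + \frac{1}{-8 + 10} = -9 + \frac{1}{2} = - \frac{17}{2} \approx -8.5$)
$T{\left(q,V \right)} = 4 V$
$b{\left(j,E \right)} = \frac{3969}{4}$ ($b{\left(j,E \right)} = \left(\frac{63}{2}\right)^{2} = \frac{3969}{4}$)
$\left(b{\left(-7,t \right)} + T{\left(-20,-4 \right)}\right) \left(-279\right) = \left(\frac{3969}{4} + 4 \left(-4\right)\right) \left(-279\right) = \left(\frac{3969}{4} - 16\right) \left(-279\right) = \frac{3905}{4} \left(-279\right) = - \frac{1089495}{4}$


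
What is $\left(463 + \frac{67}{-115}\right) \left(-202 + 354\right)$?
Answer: $\frac{8083056}{115} \approx 70288.0$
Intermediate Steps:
$\left(463 + \frac{67}{-115}\right) \left(-202 + 354\right) = \left(463 + 67 \left(- \frac{1}{115}\right)\right) 152 = \left(463 - \frac{67}{115}\right) 152 = \frac{53178}{115} \cdot 152 = \frac{8083056}{115}$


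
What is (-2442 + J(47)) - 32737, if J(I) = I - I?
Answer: -35179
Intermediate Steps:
J(I) = 0
(-2442 + J(47)) - 32737 = (-2442 + 0) - 32737 = -2442 - 32737 = -35179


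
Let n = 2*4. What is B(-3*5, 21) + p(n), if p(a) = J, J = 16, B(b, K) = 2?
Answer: 18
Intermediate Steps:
n = 8
p(a) = 16
B(-3*5, 21) + p(n) = 2 + 16 = 18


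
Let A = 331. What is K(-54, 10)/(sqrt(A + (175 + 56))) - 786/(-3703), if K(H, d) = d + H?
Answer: 786/3703 - 22*sqrt(562)/281 ≈ -1.6438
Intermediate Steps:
K(H, d) = H + d
K(-54, 10)/(sqrt(A + (175 + 56))) - 786/(-3703) = (-54 + 10)/(sqrt(331 + (175 + 56))) - 786/(-3703) = -44/sqrt(331 + 231) - 786*(-1/3703) = -44*sqrt(562)/562 + 786/3703 = -22*sqrt(562)/281 + 786/3703 = 786/3703 - 22*sqrt(562)/281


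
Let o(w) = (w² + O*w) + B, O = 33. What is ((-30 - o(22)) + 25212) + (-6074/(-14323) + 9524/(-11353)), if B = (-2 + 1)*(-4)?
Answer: 3897345513262/162609019 ≈ 23968.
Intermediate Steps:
B = 4 (B = -1*(-4) = 4)
o(w) = 4 + w² + 33*w (o(w) = (w² + 33*w) + 4 = 4 + w² + 33*w)
((-30 - o(22)) + 25212) + (-6074/(-14323) + 9524/(-11353)) = ((-30 - (4 + 22² + 33*22)) + 25212) + (-6074/(-14323) + 9524/(-11353)) = ((-30 - (4 + 484 + 726)) + 25212) + (-6074*(-1/14323) + 9524*(-1/11353)) = ((-30 - 1*1214) + 25212) + (6074/14323 - 9524/11353) = ((-30 - 1214) + 25212) - 67454130/162609019 = (-1244 + 25212) - 67454130/162609019 = 23968 - 67454130/162609019 = 3897345513262/162609019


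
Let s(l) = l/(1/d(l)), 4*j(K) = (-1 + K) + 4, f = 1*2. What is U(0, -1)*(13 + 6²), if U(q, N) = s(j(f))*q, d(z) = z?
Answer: 0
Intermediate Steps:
f = 2
j(K) = ¾ + K/4 (j(K) = ((-1 + K) + 4)/4 = (3 + K)/4 = ¾ + K/4)
s(l) = l² (s(l) = l/(1/l) = l*l = l²)
U(q, N) = 25*q/16 (U(q, N) = (¾ + (¼)*2)²*q = (¾ + ½)²*q = (5/4)²*q = 25*q/16)
U(0, -1)*(13 + 6²) = ((25/16)*0)*(13 + 6²) = 0*(13 + 36) = 0*49 = 0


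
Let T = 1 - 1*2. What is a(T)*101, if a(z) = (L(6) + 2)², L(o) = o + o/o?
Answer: 8181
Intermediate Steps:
T = -1 (T = 1 - 2 = -1)
L(o) = 1 + o (L(o) = o + 1 = 1 + o)
a(z) = 81 (a(z) = ((1 + 6) + 2)² = (7 + 2)² = 9² = 81)
a(T)*101 = 81*101 = 8181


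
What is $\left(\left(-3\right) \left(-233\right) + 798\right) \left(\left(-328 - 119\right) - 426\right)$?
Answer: $-1306881$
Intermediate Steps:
$\left(\left(-3\right) \left(-233\right) + 798\right) \left(\left(-328 - 119\right) - 426\right) = \left(699 + 798\right) \left(-447 - 426\right) = 1497 \left(-873\right) = -1306881$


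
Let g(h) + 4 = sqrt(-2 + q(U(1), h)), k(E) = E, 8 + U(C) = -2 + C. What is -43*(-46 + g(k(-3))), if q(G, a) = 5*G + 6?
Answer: 2150 - 43*I*sqrt(41) ≈ 2150.0 - 275.33*I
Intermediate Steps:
U(C) = -10 + C (U(C) = -8 + (-2 + C) = -10 + C)
q(G, a) = 6 + 5*G
g(h) = -4 + I*sqrt(41) (g(h) = -4 + sqrt(-2 + (6 + 5*(-10 + 1))) = -4 + sqrt(-2 + (6 + 5*(-9))) = -4 + sqrt(-2 + (6 - 45)) = -4 + sqrt(-2 - 39) = -4 + sqrt(-41) = -4 + I*sqrt(41))
-43*(-46 + g(k(-3))) = -43*(-46 + (-4 + I*sqrt(41))) = -43*(-50 + I*sqrt(41)) = 2150 - 43*I*sqrt(41)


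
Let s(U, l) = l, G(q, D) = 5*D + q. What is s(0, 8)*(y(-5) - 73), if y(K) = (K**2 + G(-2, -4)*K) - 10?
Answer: 416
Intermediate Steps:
G(q, D) = q + 5*D
y(K) = -10 + K**2 - 22*K (y(K) = (K**2 + (-2 + 5*(-4))*K) - 10 = (K**2 + (-2 - 20)*K) - 10 = (K**2 - 22*K) - 10 = -10 + K**2 - 22*K)
s(0, 8)*(y(-5) - 73) = 8*((-10 + (-5)**2 - 22*(-5)) - 73) = 8*((-10 + 25 + 110) - 73) = 8*(125 - 73) = 8*52 = 416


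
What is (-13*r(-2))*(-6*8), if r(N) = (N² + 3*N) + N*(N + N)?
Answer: 3744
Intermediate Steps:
r(N) = 3*N + 3*N² (r(N) = (N² + 3*N) + N*(2*N) = (N² + 3*N) + 2*N² = 3*N + 3*N²)
(-13*r(-2))*(-6*8) = (-39*(-2)*(1 - 2))*(-6*8) = -39*(-2)*(-1)*(-48) = -13*6*(-48) = -78*(-48) = 3744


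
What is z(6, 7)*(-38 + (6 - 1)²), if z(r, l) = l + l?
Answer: -182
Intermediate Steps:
z(r, l) = 2*l
z(6, 7)*(-38 + (6 - 1)²) = (2*7)*(-38 + (6 - 1)²) = 14*(-38 + 5²) = 14*(-38 + 25) = 14*(-13) = -182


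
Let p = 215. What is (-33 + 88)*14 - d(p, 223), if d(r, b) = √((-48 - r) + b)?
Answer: 770 - 2*I*√10 ≈ 770.0 - 6.3246*I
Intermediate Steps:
d(r, b) = √(-48 + b - r)
(-33 + 88)*14 - d(p, 223) = (-33 + 88)*14 - √(-48 + 223 - 1*215) = 55*14 - √(-48 + 223 - 215) = 770 - √(-40) = 770 - 2*I*√10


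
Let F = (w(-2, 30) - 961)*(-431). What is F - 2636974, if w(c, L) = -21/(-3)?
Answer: -2225800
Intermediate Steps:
w(c, L) = 7 (w(c, L) = -21*(-⅓) = 7)
F = 411174 (F = (7 - 961)*(-431) = -954*(-431) = 411174)
F - 2636974 = 411174 - 2636974 = -2225800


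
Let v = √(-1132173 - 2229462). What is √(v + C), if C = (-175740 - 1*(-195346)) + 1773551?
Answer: √(1793157 + 3*I*√373515) ≈ 1339.1 + 0.685*I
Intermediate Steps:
C = 1793157 (C = (-175740 + 195346) + 1773551 = 19606 + 1773551 = 1793157)
v = 3*I*√373515 (v = √(-3361635) = 3*I*√373515 ≈ 1833.5*I)
√(v + C) = √(3*I*√373515 + 1793157) = √(1793157 + 3*I*√373515)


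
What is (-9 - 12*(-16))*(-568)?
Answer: -103944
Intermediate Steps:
(-9 - 12*(-16))*(-568) = (-9 + 192)*(-568) = 183*(-568) = -103944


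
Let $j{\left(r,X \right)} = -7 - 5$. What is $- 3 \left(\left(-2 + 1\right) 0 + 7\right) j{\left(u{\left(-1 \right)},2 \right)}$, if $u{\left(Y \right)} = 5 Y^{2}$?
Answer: $252$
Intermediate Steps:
$j{\left(r,X \right)} = -12$
$- 3 \left(\left(-2 + 1\right) 0 + 7\right) j{\left(u{\left(-1 \right)},2 \right)} = - 3 \left(\left(-2 + 1\right) 0 + 7\right) \left(-12\right) = - 3 \left(\left(-1\right) 0 + 7\right) \left(-12\right) = - 3 \left(0 + 7\right) \left(-12\right) = \left(-3\right) 7 \left(-12\right) = \left(-21\right) \left(-12\right) = 252$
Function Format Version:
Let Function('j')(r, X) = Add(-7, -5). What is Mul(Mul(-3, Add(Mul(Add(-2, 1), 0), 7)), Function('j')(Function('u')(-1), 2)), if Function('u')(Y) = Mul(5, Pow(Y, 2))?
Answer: 252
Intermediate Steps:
Function('j')(r, X) = -12
Mul(Mul(-3, Add(Mul(Add(-2, 1), 0), 7)), Function('j')(Function('u')(-1), 2)) = Mul(Mul(-3, Add(Mul(Add(-2, 1), 0), 7)), -12) = Mul(Mul(-3, Add(Mul(-1, 0), 7)), -12) = Mul(Mul(-3, Add(0, 7)), -12) = Mul(Mul(-3, 7), -12) = Mul(-21, -12) = 252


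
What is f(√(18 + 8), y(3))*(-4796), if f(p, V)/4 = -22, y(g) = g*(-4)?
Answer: 422048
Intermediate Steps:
y(g) = -4*g
f(p, V) = -88 (f(p, V) = 4*(-22) = -88)
f(√(18 + 8), y(3))*(-4796) = -88*(-4796) = 422048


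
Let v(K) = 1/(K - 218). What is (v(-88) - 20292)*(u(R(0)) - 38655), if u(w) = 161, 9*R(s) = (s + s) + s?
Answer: 119511417191/153 ≈ 7.8112e+8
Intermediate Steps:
v(K) = 1/(-218 + K)
R(s) = s/3 (R(s) = ((s + s) + s)/9 = (2*s + s)/9 = (3*s)/9 = s/3)
(v(-88) - 20292)*(u(R(0)) - 38655) = (1/(-218 - 88) - 20292)*(161 - 38655) = (1/(-306) - 20292)*(-38494) = (-1/306 - 20292)*(-38494) = -6209353/306*(-38494) = 119511417191/153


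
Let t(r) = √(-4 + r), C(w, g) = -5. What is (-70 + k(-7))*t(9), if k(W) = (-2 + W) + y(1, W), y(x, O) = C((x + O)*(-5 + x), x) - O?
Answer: -77*√5 ≈ -172.18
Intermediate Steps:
y(x, O) = -5 - O
k(W) = -7 (k(W) = (-2 + W) + (-5 - W) = -7)
(-70 + k(-7))*t(9) = (-70 - 7)*√(-4 + 9) = -77*√5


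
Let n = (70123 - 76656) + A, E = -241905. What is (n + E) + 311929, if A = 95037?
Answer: 158528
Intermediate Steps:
n = 88504 (n = (70123 - 76656) + 95037 = -6533 + 95037 = 88504)
(n + E) + 311929 = (88504 - 241905) + 311929 = -153401 + 311929 = 158528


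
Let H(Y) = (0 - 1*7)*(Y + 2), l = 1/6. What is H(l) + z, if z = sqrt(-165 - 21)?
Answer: -91/6 + I*sqrt(186) ≈ -15.167 + 13.638*I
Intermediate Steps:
l = 1/6 ≈ 0.16667
H(Y) = -14 - 7*Y (H(Y) = (0 - 7)*(2 + Y) = -7*(2 + Y) = -14 - 7*Y)
z = I*sqrt(186) (z = sqrt(-186) = I*sqrt(186) ≈ 13.638*I)
H(l) + z = (-14 - 7*1/6) + I*sqrt(186) = (-14 - 7/6) + I*sqrt(186) = -91/6 + I*sqrt(186)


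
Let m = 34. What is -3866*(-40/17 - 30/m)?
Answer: 212630/17 ≈ 12508.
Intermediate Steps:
-3866*(-40/17 - 30/m) = -3866*(-40/17 - 30/34) = -3866*(-40*1/17 - 30*1/34) = -3866*(-40/17 - 15/17) = -3866*(-55/17) = 212630/17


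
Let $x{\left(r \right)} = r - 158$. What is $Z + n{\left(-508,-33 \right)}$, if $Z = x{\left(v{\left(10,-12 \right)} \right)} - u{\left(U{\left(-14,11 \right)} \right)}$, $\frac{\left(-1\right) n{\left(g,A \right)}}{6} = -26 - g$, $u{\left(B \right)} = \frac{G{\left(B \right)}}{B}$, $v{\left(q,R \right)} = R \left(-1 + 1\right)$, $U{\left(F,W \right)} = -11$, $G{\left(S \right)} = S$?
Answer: $-3051$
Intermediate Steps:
$v{\left(q,R \right)} = 0$ ($v{\left(q,R \right)} = R 0 = 0$)
$u{\left(B \right)} = 1$ ($u{\left(B \right)} = \frac{B}{B} = 1$)
$x{\left(r \right)} = -158 + r$
$n{\left(g,A \right)} = 156 + 6 g$ ($n{\left(g,A \right)} = - 6 \left(-26 - g\right) = 156 + 6 g$)
$Z = -159$ ($Z = \left(-158 + 0\right) - 1 = -158 - 1 = -159$)
$Z + n{\left(-508,-33 \right)} = -159 + \left(156 + 6 \left(-508\right)\right) = -159 + \left(156 - 3048\right) = -159 - 2892 = -3051$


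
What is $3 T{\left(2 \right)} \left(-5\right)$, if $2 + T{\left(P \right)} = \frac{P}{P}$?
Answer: $15$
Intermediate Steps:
$T{\left(P \right)} = -1$ ($T{\left(P \right)} = -2 + \frac{P}{P} = -2 + 1 = -1$)
$3 T{\left(2 \right)} \left(-5\right) = 3 \left(-1\right) \left(-5\right) = \left(-3\right) \left(-5\right) = 15$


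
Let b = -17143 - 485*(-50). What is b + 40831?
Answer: 47938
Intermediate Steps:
b = 7107 (b = -17143 + 24250 = 7107)
b + 40831 = 7107 + 40831 = 47938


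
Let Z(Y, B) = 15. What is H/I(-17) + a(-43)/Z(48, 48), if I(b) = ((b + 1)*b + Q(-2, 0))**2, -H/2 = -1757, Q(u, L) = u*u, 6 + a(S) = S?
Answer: -613319/190440 ≈ -3.2205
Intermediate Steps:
a(S) = -6 + S
Q(u, L) = u**2
H = 3514 (H = -2*(-1757) = 3514)
I(b) = (4 + b*(1 + b))**2 (I(b) = ((b + 1)*b + (-2)**2)**2 = ((1 + b)*b + 4)**2 = (b*(1 + b) + 4)**2 = (4 + b*(1 + b))**2)
H/I(-17) + a(-43)/Z(48, 48) = 3514/((4 - 17 + (-17)**2)**2) + (-6 - 43)/15 = 3514/((4 - 17 + 289)**2) - 49*1/15 = 3514/(276**2) - 49/15 = 3514/76176 - 49/15 = 3514*(1/76176) - 49/15 = 1757/38088 - 49/15 = -613319/190440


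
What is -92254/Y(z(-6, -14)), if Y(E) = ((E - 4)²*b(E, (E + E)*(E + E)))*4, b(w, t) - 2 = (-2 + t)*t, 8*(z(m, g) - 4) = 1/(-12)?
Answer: -1128320892665856/20852336641 ≈ -54110.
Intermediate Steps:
z(m, g) = 383/96 (z(m, g) = 4 + (⅛)/(-12) = 4 + (⅛)*(-1/12) = 4 - 1/96 = 383/96)
b(w, t) = 2 + t*(-2 + t) (b(w, t) = 2 + (-2 + t)*t = 2 + t*(-2 + t))
Y(E) = 4*(-4 + E)²*(2 - 8*E² + 16*E⁴) (Y(E) = ((E - 4)²*(2 + ((E + E)*(E + E))² - 2*(E + E)*(E + E)))*4 = ((-4 + E)²*(2 + ((2*E)*(2*E))² - 2*2*E*2*E))*4 = ((-4 + E)²*(2 + (4*E²)² - 8*E²))*4 = ((-4 + E)²*(2 + 16*E⁴ - 8*E²))*4 = ((-4 + E)²*(2 - 8*E² + 16*E⁴))*4 = 4*(-4 + E)²*(2 - 8*E² + 16*E⁴))
-92254/Y(z(-6, -14)) = -92254*1/((-4 + 383/96)²*(8 - 32*(383/96)² + 64*(383/96)⁴)) = -92254*9216/(8 - 32*146689/9216 + 64*(21517662721/84934656)) = -92254*9216/(8 - 146689/288 + 21517662721/1327104) = -92254/((1/9216)*(20852336641/1327104)) = -92254/20852336641/12230590464 = -92254*12230590464/20852336641 = -1128320892665856/20852336641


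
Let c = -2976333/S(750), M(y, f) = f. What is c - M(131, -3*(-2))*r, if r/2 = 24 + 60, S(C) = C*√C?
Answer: -1008 - 992111*√30/37500 ≈ -1152.9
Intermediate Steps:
S(C) = C^(3/2)
r = 168 (r = 2*(24 + 60) = 2*84 = 168)
c = -992111*√30/37500 (c = -2976333*√30/112500 = -992111*√30/37500 ≈ -144.91)
c - M(131, -3*(-2))*r = -992111*√30/37500 - (-3*(-2))*168 = -992111*√30/37500 - 6*168 = -992111*√30/37500 - 1*1008 = -992111*√30/37500 - 1008 = -1008 - 992111*√30/37500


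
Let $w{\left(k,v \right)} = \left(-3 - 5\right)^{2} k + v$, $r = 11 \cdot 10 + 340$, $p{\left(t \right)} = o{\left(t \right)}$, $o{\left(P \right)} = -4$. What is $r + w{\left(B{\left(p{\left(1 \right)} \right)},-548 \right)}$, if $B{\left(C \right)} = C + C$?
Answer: $-610$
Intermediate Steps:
$p{\left(t \right)} = -4$
$B{\left(C \right)} = 2 C$
$r = 450$ ($r = 110 + 340 = 450$)
$w{\left(k,v \right)} = v + 64 k$ ($w{\left(k,v \right)} = \left(-8\right)^{2} k + v = 64 k + v = v + 64 k$)
$r + w{\left(B{\left(p{\left(1 \right)} \right)},-548 \right)} = 450 - \left(548 - 64 \cdot 2 \left(-4\right)\right) = 450 + \left(-548 + 64 \left(-8\right)\right) = 450 - 1060 = -610$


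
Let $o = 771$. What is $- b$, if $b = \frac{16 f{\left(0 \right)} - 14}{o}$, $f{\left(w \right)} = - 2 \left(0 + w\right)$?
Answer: $\frac{14}{771} \approx 0.018158$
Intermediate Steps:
$f{\left(w \right)} = - 2 w$
$b = - \frac{14}{771}$ ($b = \frac{16 \left(\left(-2\right) 0\right) - 14}{771} = \left(16 \cdot 0 - 14\right) \frac{1}{771} = \left(0 - 14\right) \frac{1}{771} = \left(-14\right) \frac{1}{771} = - \frac{14}{771} \approx -0.018158$)
$- b = \left(-1\right) \left(- \frac{14}{771}\right) = \frac{14}{771}$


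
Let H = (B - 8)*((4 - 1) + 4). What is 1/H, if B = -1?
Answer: -1/63 ≈ -0.015873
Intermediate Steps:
H = -63 (H = (-1 - 8)*((4 - 1) + 4) = -9*(3 + 4) = -9*7 = -63)
1/H = 1/(-63) = -1/63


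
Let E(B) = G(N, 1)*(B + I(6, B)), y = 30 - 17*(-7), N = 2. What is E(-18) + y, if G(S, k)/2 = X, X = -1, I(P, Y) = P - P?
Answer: 185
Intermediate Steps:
I(P, Y) = 0
G(S, k) = -2 (G(S, k) = 2*(-1) = -2)
y = 149 (y = 30 + 119 = 149)
E(B) = -2*B (E(B) = -2*(B + 0) = -2*B)
E(-18) + y = -2*(-18) + 149 = 36 + 149 = 185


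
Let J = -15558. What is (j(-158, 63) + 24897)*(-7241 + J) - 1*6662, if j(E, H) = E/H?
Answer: -5108185679/9 ≈ -5.6758e+8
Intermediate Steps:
(j(-158, 63) + 24897)*(-7241 + J) - 1*6662 = (-158/63 + 24897)*(-7241 - 15558) - 1*6662 = (-158*1/63 + 24897)*(-22799) - 6662 = (-158/63 + 24897)*(-22799) - 6662 = (1568353/63)*(-22799) - 6662 = -5108125721/9 - 6662 = -5108185679/9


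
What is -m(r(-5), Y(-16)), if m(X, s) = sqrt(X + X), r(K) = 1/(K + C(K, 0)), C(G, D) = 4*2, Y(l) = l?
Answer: -sqrt(6)/3 ≈ -0.81650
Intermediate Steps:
C(G, D) = 8
r(K) = 1/(8 + K) (r(K) = 1/(K + 8) = 1/(8 + K))
m(X, s) = sqrt(2)*sqrt(X) (m(X, s) = sqrt(2*X) = sqrt(2)*sqrt(X))
-m(r(-5), Y(-16)) = -sqrt(2)*sqrt(1/(8 - 5)) = -sqrt(2)*sqrt(1/3) = -sqrt(2)*sqrt(3)/3 = -sqrt(6)/3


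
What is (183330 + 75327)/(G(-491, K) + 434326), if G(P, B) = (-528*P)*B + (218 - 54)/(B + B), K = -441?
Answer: -114067737/50227272604 ≈ -0.0022710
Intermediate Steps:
G(P, B) = 82/B - 528*B*P (G(P, B) = -528*B*P + 164/((2*B)) = -528*B*P + 164*(1/(2*B)) = -528*B*P + 82/B = 82/B - 528*B*P)
(183330 + 75327)/(G(-491, K) + 434326) = (183330 + 75327)/((82/(-441) - 528*(-441)*(-491)) + 434326) = 258657/((82*(-1/441) - 114328368) + 434326) = 258657/((-82/441 - 114328368) + 434326) = 258657/(-50418810370/441 + 434326) = 258657/(-50227272604/441) = 258657*(-441/50227272604) = -114067737/50227272604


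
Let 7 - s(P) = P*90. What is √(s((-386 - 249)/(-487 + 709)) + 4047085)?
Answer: √5540821373/37 ≈ 2011.8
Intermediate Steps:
s(P) = 7 - 90*P (s(P) = 7 - P*90 = 7 - 90*P)
√(s((-386 - 249)/(-487 + 709)) + 4047085) = √((7 - 90*(-386 - 249)/(-487 + 709)) + 4047085) = √((7 - (-57150)/222) + 4047085) = √((7 - 90*(-635/222)) + 4047085) = √((7 + 9525/37) + 4047085) = √(9784/37 + 4047085) = √(149751929/37) = √5540821373/37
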